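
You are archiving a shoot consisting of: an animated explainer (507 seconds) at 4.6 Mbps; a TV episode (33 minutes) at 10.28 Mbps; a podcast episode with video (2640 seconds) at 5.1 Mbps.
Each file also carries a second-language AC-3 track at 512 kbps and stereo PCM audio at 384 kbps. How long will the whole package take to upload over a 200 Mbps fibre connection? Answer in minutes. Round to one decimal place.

3.4 minutes

Audio total: 512 + 384 = 896 kbps = 0.896 Mbps.
animated explainer: 5.496 Mbps × 507 s = 2786.5 Mb
TV episode: 11.176 Mbps × 1980 s = 22128.5 Mb
podcast episode with video: 5.996 Mbps × 2640 s = 15829.4 Mb
Total: 40744.4 Mb = 5093.0 MB.
At 200 Mbps: 40744.4 / 200 = 204 s ≈ 3.4 minutes.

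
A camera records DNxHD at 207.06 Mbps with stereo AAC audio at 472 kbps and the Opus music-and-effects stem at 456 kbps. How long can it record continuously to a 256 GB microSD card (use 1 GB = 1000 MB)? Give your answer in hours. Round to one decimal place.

2.7 hours

Audio total: 472 + 456 = 928 kbps = 0.928 Mbps.
Total bitrate: 207.06 + 0.928 = 207.988 Mbps.
Capacity: 256 GB = 2,048,000 Mb.
Recording time: 2,048,000 / 207.988 = 9,847 s ≈ 2.74 hours.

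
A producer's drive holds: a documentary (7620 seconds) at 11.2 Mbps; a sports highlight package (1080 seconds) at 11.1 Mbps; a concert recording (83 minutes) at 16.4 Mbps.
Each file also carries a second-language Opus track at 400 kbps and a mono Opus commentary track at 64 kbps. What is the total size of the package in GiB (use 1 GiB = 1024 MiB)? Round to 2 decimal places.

21.58 GiB

Audio total: 400 + 64 = 464 kbps = 0.464 Mbps.
documentary: 11.664 Mbps × 7620 s = 88879.7 Mb
sports highlight package: 11.564 Mbps × 1080 s = 12489.1 Mb
concert recording: 16.864 Mbps × 4980 s = 83982.7 Mb
Total: 185351.5 Mb = 23168.9 MB.
= 21.58 GiB.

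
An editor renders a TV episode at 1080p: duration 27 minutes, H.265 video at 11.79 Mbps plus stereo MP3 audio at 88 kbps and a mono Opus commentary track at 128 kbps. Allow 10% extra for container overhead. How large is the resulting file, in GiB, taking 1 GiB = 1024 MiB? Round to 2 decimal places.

27 min = 1620 s
Audio total: 88 + 128 = 216 kbps = 0.216 Mbps.
Total bitrate: 11.79 + 0.216 = 12.006 Mbps.
Stream data: 12.006 Mbps × 1620 s = 19449.7 Mb.
With 10% container overhead: ×1.10.
21,395 Mb = 2,674,336,500 bytes ÷ 1,073,741,824 = 2.491 GiB.

2.49 GiB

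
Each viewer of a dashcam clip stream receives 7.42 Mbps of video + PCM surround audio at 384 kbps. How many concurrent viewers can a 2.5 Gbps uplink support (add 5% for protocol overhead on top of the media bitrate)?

305

Audio: 384 kbps = 0.384 Mbps.
Per-viewer media rate: 7.804 Mbps.
On the wire with 5% overhead: 8.194 Mbps.
2.5 Gbps = 2,500 Mbps; 2,500 / 8.194 = 305.09 → 305 viewers.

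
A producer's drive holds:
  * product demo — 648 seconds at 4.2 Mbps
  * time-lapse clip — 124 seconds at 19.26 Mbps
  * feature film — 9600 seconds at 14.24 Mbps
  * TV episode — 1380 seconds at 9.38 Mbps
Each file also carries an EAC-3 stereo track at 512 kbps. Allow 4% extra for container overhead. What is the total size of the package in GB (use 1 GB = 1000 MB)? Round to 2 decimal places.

20.90 GB

Audio: 512 kbps = 0.512 Mbps.
product demo: 4.712 Mbps × 648 s × 1.04 = 3175.5 Mb
time-lapse clip: 19.772 Mbps × 124 s × 1.04 = 2549.8 Mb
feature film: 14.752 Mbps × 9600 s × 1.04 = 147284.0 Mb
TV episode: 9.892 Mbps × 1380 s × 1.04 = 14197.0 Mb
Total: 167206.3 Mb = 20900.8 MB.
= 20.90 GB.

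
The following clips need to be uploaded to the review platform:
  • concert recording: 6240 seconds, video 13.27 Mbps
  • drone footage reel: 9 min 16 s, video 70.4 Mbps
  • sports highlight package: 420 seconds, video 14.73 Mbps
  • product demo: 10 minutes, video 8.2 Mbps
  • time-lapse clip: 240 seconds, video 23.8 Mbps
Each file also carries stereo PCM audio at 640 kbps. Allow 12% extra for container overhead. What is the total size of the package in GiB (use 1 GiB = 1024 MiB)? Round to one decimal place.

18.8 GiB

Audio: 640 kbps = 0.640 Mbps.
concert recording: 13.910 Mbps × 6240 s × 1.12 = 97214.2 Mb
drone footage reel: 71.040 Mbps × 556 s × 1.12 = 44238.0 Mb
sports highlight package: 15.370 Mbps × 420 s × 1.12 = 7230.0 Mb
product demo: 8.840 Mbps × 600 s × 1.12 = 5940.5 Mb
time-lapse clip: 24.440 Mbps × 240 s × 1.12 = 6569.5 Mb
Total: 161192.2 Mb = 20149.0 MB.
= 18.77 GiB.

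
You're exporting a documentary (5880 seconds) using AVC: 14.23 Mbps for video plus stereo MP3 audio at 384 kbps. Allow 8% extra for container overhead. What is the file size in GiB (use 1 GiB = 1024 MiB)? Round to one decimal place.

10.8 GiB

Audio: 384 kbps = 0.384 Mbps.
Total bitrate: 14.23 + 0.384 = 14.614 Mbps.
Stream data: 14.614 Mbps × 5880 s = 85930.3 Mb.
With 8% container overhead: ×1.08.
92,805 Mb = 11,600,593,200 bytes ÷ 1,073,741,824 = 10.80 GiB.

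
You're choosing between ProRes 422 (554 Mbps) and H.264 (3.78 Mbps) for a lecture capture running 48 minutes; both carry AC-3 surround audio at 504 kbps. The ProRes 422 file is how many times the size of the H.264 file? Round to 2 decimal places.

48 min = 2880 s
Audio: 504 kbps = 0.504 Mbps.
ProRes 422: 554.504 Mbps × 2880 s = 1596971.5 Mb = 199.621 GB.
H.264: 4.284 Mbps × 2880 s = 12337.9 Mb = 1.542 GB.
Ratio: 199.621 / 1.542 = 129.436.

129.44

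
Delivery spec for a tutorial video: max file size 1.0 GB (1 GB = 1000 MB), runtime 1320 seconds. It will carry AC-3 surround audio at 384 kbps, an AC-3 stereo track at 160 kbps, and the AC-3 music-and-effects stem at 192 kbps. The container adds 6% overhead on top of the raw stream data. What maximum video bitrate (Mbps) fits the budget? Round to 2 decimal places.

Budget: 1.0 GB = 8000.0 Mb.
Stream payload after overhead: 8000.0 / 1.06 = 7547.2 Mb.
Total bitrate budget: 7547.2 Mb / 1320 s = 5.718 Mbps.
Audio total: 384 + 160 + 192 = 736 kbps = 0.736 Mbps.
Video: 5.718 − 0.736 = 4.982 Mbps.

4.98 Mbps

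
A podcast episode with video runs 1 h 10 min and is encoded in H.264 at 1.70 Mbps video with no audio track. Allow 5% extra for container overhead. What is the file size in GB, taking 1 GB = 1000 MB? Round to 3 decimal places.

1 h 10 min = 70 min = 4200 s
Total bitrate: 1.70 Mbps.
Stream data: 1.700 Mbps × 4200 s = 7140.0 Mb.
With 5% container overhead: ×1.05.
7,497 Mb ÷ 8 = 937.1 MB → 0.9371 GB.

0.937 GB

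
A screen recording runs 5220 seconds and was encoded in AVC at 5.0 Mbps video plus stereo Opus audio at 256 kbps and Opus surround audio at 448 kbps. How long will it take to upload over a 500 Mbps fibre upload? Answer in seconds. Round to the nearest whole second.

60 seconds

Audio total: 256 + 448 = 704 kbps = 0.704 Mbps.
Total bitrate: 5.704 Mbps.
File: 5.704 Mbps × 5220 s = 29774.9 Mb.
At 500 Mbps: 29774.9 / 500 = 59.5 s ≈ 59.5 seconds.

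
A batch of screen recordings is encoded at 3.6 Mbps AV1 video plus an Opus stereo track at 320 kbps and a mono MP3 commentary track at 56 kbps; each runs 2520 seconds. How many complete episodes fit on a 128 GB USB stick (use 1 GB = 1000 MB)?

102

Audio total: 320 + 56 = 376 kbps = 0.376 Mbps.
Total bitrate: 3.976 Mbps.
Per item: 3.976 Mbps × 2520 s = 10,020 Mb = 1,252 MB.
Capacity: 128 GB = 1,024,000 Mb; 102.20 items → 102 complete.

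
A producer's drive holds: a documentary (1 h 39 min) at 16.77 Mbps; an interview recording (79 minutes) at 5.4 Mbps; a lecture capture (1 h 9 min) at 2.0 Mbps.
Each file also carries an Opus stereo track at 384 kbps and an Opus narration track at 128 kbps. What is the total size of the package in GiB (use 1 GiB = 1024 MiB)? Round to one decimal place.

16.4 GiB

Audio total: 384 + 128 = 512 kbps = 0.512 Mbps.
documentary: 17.282 Mbps × 5940 s = 102655.1 Mb
interview recording: 5.912 Mbps × 4740 s = 28022.9 Mb
lecture capture: 2.512 Mbps × 4140 s = 10399.7 Mb
Total: 141077.6 Mb = 17634.7 MB.
= 16.42 GiB.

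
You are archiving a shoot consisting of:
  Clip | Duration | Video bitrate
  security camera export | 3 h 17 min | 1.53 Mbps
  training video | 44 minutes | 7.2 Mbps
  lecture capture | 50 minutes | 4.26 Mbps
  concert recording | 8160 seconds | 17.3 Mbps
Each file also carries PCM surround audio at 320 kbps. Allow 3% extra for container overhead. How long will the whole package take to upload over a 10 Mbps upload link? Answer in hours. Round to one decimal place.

Audio: 320 kbps = 0.320 Mbps.
security camera export: 1.850 Mbps × 11820 s × 1.03 = 22523.0 Mb
training video: 7.520 Mbps × 2640 s × 1.03 = 20448.4 Mb
lecture capture: 4.580 Mbps × 3000 s × 1.03 = 14152.2 Mb
concert recording: 17.620 Mbps × 8160 s × 1.03 = 148092.6 Mb
Total: 205216.2 Mb = 25652.0 MB.
At 10 Mbps: 205216.2 / 10 = 20522 s ≈ 5.7 hours.

5.7 hours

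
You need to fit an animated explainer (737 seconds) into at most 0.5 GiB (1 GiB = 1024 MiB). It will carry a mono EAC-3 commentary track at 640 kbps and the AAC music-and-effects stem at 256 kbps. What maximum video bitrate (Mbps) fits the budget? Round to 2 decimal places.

Budget: 0.5 GiB = 4295.0 Mb.
Total bitrate budget: 4295.0 Mb / 737 s = 5.828 Mbps.
Audio total: 640 + 256 = 896 kbps = 0.896 Mbps.
Video: 5.828 − 0.896 = 4.932 Mbps.

4.93 Mbps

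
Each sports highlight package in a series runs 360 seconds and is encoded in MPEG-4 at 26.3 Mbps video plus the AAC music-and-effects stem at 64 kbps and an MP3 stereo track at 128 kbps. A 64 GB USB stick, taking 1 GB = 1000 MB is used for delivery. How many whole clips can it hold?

53

Audio total: 64 + 128 = 192 kbps = 0.192 Mbps.
Total bitrate: 26.492 Mbps.
Per item: 26.492 Mbps × 360 s = 9,537 Mb = 1,192 MB.
Capacity: 64 GB = 512,000 Mb; 53.68 items → 53 complete.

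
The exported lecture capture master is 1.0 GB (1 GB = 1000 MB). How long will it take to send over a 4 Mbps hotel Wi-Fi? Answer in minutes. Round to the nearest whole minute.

33 minutes

File: 1.0 GB = 8000.0 Mb.
At 4 Mbps: 8000.0 / 4 = 2000.0 s ≈ 33.3 minutes.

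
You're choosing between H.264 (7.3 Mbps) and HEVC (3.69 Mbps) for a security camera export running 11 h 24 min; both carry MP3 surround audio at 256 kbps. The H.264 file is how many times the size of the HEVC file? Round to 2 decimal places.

11 h 24 min = 684 min = 41040 s
Audio: 256 kbps = 0.256 Mbps.
H.264: 7.556 Mbps × 41040 s = 310098.2 Mb = 38.762 GB.
HEVC: 3.946 Mbps × 41040 s = 161943.8 Mb = 20.243 GB.
Ratio: 38.762 / 20.243 = 1.915.

1.91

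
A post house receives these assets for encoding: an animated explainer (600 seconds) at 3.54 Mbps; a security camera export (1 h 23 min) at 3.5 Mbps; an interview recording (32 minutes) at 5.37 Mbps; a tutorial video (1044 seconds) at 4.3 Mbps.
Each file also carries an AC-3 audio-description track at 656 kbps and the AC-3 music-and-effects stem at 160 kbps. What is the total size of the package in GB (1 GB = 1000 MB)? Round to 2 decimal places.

5.17 GB

Audio total: 656 + 160 = 816 kbps = 0.816 Mbps.
animated explainer: 4.356 Mbps × 600 s = 2613.6 Mb
security camera export: 4.316 Mbps × 4980 s = 21493.7 Mb
interview recording: 6.186 Mbps × 1920 s = 11877.1 Mb
tutorial video: 5.116 Mbps × 1044 s = 5341.1 Mb
Total: 41325.5 Mb = 5165.7 MB.
= 5.166 GB.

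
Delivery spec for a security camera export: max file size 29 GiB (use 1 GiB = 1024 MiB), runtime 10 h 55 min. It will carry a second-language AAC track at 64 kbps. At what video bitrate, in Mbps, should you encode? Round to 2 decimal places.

Budget: 29 GiB = 249108.1 Mb.
10 h 55 min = 655 min = 39300 s
Total bitrate budget: 249108.1 Mb / 39300 s = 6.339 Mbps.
Audio: 64 kbps = 0.064 Mbps.
Video: 6.339 − 0.064 = 6.275 Mbps.

6.27 Mbps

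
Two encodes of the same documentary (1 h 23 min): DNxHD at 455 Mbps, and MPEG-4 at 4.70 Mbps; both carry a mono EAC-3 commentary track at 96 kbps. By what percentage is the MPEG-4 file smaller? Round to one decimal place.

1 h 23 min = 83 min = 4980 s
Audio: 96 kbps = 0.096 Mbps.
DNxHD: 455.096 Mbps × 4980 s = 2266378.1 Mb = 283.297 GB.
MPEG-4: 4.796 Mbps × 4980 s = 23884.1 Mb = 2.986 GB.
Reduction: (1 − 2.986/283.297) × 100 = 98.95%.

98.9%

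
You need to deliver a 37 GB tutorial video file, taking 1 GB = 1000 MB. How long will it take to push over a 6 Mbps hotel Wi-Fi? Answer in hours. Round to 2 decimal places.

File: 37 GB = 296000.0 Mb.
At 6 Mbps: 296000.0 / 6 = 49333.3 s ≈ 13.7 hours.

13.70 hours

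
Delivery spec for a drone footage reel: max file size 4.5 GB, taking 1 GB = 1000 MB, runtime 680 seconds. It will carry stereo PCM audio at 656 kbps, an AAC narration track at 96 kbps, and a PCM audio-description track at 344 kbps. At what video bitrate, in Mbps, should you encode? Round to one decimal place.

Budget: 4.5 GB = 36000.0 Mb.
Total bitrate budget: 36000.0 Mb / 680 s = 52.941 Mbps.
Audio total: 656 + 96 + 344 = 1096 kbps = 1.096 Mbps.
Video: 52.941 − 1.096 = 51.845 Mbps.

51.8 Mbps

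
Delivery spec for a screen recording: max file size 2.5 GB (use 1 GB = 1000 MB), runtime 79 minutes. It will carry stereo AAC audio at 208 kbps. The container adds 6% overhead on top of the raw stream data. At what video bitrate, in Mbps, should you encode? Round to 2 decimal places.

3.77 Mbps

Budget: 2.5 GB = 20000.0 Mb.
Stream payload after overhead: 20000.0 / 1.06 = 18867.9 Mb.
79 min = 4740 s
Total bitrate budget: 18867.9 Mb / 4740 s = 3.981 Mbps.
Audio: 208 kbps = 0.208 Mbps.
Video: 3.981 − 0.208 = 3.773 Mbps.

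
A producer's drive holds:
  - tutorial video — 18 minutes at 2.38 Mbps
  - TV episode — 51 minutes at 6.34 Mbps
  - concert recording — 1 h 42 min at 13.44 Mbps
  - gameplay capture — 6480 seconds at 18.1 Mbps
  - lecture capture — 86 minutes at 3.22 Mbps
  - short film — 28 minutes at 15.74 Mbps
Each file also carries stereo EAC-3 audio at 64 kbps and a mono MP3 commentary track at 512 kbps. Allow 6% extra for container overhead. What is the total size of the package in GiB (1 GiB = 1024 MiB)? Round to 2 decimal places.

Audio total: 64 + 512 = 576 kbps = 0.576 Mbps.
tutorial video: 2.956 Mbps × 1080 s × 1.06 = 3384.0 Mb
TV episode: 6.916 Mbps × 3060 s × 1.06 = 22432.7 Mb
concert recording: 14.016 Mbps × 6120 s × 1.06 = 90924.6 Mb
gameplay capture: 18.676 Mbps × 6480 s × 1.06 = 128281.7 Mb
lecture capture: 3.796 Mbps × 5160 s × 1.06 = 20762.6 Mb
short film: 16.316 Mbps × 1680 s × 1.06 = 29055.5 Mb
Total: 294841.2 Mb = 36855.2 MB.
= 34.32 GiB.

34.32 GiB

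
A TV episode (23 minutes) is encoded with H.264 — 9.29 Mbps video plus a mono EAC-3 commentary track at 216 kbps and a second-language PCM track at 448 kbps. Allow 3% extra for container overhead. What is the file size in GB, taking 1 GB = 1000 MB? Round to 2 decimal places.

23 min = 1380 s
Audio total: 216 + 448 = 664 kbps = 0.664 Mbps.
Total bitrate: 9.29 + 0.664 = 9.954 Mbps.
Stream data: 9.954 Mbps × 1380 s = 13736.5 Mb.
With 3% container overhead: ×1.03.
14,149 Mb ÷ 8 = 1,769 MB → 1.769 GB.

1.77 GB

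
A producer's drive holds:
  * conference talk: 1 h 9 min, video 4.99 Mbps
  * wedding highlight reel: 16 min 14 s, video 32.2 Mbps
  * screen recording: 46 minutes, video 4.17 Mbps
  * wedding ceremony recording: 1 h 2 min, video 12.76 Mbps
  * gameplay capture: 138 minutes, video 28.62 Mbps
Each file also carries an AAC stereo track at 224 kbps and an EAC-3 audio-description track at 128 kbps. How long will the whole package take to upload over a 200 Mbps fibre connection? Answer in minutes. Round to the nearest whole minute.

Audio total: 224 + 128 = 352 kbps = 0.352 Mbps.
conference talk: 5.342 Mbps × 4140 s = 22115.9 Mb
wedding highlight reel: 32.552 Mbps × 974 s = 31705.6 Mb
screen recording: 4.522 Mbps × 2760 s = 12480.7 Mb
wedding ceremony recording: 13.112 Mbps × 3720 s = 48776.6 Mb
gameplay capture: 28.972 Mbps × 8280 s = 239888.2 Mb
Total: 354967.0 Mb = 44370.9 MB.
At 200 Mbps: 354967.0 / 200 = 1775 s ≈ 29.6 minutes.

30 minutes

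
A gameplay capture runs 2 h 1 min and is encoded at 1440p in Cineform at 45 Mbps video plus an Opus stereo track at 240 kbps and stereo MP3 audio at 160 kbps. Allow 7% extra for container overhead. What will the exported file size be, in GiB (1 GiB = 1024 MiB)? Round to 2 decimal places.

41.06 GiB

2 h 1 min = 121 min = 7260 s
Audio total: 240 + 160 = 400 kbps = 0.400 Mbps.
Total bitrate: 45 + 0.400 = 45.400 Mbps.
Stream data: 45.400 Mbps × 7260 s = 329604.0 Mb.
With 7% container overhead: ×1.07.
352,676 Mb = 44,084,535,000 bytes ÷ 1,073,741,824 = 41.06 GiB.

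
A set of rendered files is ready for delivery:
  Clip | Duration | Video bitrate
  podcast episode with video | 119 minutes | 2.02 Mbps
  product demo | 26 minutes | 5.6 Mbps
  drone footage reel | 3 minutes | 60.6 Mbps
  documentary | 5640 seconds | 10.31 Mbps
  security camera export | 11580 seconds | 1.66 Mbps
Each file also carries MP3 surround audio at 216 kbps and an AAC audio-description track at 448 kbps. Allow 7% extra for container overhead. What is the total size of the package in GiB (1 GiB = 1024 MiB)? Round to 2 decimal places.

Audio total: 216 + 448 = 664 kbps = 0.664 Mbps.
podcast episode with video: 2.684 Mbps × 7140 s × 1.07 = 20505.2 Mb
product demo: 6.264 Mbps × 1560 s × 1.07 = 10455.9 Mb
drone footage reel: 61.264 Mbps × 180 s × 1.07 = 11799.4 Mb
documentary: 10.974 Mbps × 5640 s × 1.07 = 66225.9 Mb
security camera export: 2.324 Mbps × 11580 s × 1.07 = 28795.8 Mb
Total: 137782.2 Mb = 17222.8 MB.
= 16.04 GiB.

16.04 GiB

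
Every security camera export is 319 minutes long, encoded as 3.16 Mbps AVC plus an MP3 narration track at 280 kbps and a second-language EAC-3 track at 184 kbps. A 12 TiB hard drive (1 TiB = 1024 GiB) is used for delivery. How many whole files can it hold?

1521

319 min = 19140 s
Audio total: 280 + 184 = 464 kbps = 0.464 Mbps.
Total bitrate: 3.624 Mbps.
Per item: 3.624 Mbps × 19140 s = 69,363 Mb = 8,670 MB.
Capacity: 12 TiB = 105,553,116 Mb; 1521.74 items → 1521 complete.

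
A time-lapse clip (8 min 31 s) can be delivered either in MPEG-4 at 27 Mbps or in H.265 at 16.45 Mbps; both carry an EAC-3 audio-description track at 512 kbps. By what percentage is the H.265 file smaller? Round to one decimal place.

38.3%

8 min 31 s = 511 s
Audio: 512 kbps = 0.512 Mbps.
MPEG-4: 27.512 Mbps × 511 s = 14058.6 Mb = 1.637 GiB.
H.265: 16.962 Mbps × 511 s = 8667.6 Mb = 1.009 GiB.
Reduction: (1 − 1.009/1.637) × 100 = 38.35%.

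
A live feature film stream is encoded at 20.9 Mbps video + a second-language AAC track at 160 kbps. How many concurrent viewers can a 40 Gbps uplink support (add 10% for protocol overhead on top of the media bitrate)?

Audio: 160 kbps = 0.160 Mbps.
Per-viewer media rate: 21.060 Mbps.
On the wire with 10% overhead: 23.166 Mbps.
40 Gbps = 40,000 Mbps; 40,000 / 23.166 = 1726.67 → 1726 viewers.

1726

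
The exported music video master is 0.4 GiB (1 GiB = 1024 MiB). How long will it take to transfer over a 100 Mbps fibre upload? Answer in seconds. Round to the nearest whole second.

File: 0.4 GiB = 3436.0 Mb.
At 100 Mbps: 3436.0 / 100 = 34.4 s ≈ 34.4 seconds.

34 seconds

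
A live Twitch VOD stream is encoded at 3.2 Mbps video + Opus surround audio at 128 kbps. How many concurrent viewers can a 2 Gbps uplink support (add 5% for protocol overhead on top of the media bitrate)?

572

Audio: 128 kbps = 0.128 Mbps.
Per-viewer media rate: 3.328 Mbps.
On the wire with 5% overhead: 3.494 Mbps.
2 Gbps = 2,000 Mbps; 2,000 / 3.494 = 572.34 → 572 viewers.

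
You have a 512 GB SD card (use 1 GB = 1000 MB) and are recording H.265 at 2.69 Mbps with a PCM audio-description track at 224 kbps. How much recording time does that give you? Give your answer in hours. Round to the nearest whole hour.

390 hours

Audio: 224 kbps = 0.224 Mbps.
Total bitrate: 2.69 + 0.224 = 2.914 Mbps.
Capacity: 512 GB = 4,096,000 Mb.
Recording time: 4,096,000 / 2.914 = 1,405,628 s ≈ 390 hours.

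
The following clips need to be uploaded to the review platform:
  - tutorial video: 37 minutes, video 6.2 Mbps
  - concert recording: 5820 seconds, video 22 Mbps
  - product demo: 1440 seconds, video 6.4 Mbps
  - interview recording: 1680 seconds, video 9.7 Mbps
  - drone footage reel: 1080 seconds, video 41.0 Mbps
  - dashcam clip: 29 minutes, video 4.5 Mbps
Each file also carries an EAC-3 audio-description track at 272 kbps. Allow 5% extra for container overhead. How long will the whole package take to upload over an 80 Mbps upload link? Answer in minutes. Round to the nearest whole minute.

49 minutes

Audio: 272 kbps = 0.272 Mbps.
tutorial video: 6.472 Mbps × 2220 s × 1.05 = 15086.2 Mb
concert recording: 22.272 Mbps × 5820 s × 1.05 = 136104.2 Mb
product demo: 6.672 Mbps × 1440 s × 1.05 = 10088.1 Mb
interview recording: 9.972 Mbps × 1680 s × 1.05 = 17590.6 Mb
drone footage reel: 41.272 Mbps × 1080 s × 1.05 = 46802.4 Mb
dashcam clip: 4.772 Mbps × 1740 s × 1.05 = 8718.4 Mb
Total: 234390.0 Mb = 29298.7 MB.
At 80 Mbps: 234390.0 / 80 = 2930 s ≈ 48.8 minutes.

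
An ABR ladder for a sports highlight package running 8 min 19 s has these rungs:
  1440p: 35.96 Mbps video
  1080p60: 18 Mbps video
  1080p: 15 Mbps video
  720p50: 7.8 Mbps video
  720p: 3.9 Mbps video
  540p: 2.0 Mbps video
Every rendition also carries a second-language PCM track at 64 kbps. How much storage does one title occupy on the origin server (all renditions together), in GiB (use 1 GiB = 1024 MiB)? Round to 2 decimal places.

4.82 GiB

8 min 19 s = 499 s
Audio: 64 kbps = 0.064 Mbps.
Sum of rendition bitrates: (35.96+0.064) + (18+0.064) + (15+0.064) + (7.8+0.064) + (3.9+0.064) + (2.0+0.064) = 83.044 Mbps.
× 499 s = 41,439 Mb = 5,180 MB = 4.824 GiB.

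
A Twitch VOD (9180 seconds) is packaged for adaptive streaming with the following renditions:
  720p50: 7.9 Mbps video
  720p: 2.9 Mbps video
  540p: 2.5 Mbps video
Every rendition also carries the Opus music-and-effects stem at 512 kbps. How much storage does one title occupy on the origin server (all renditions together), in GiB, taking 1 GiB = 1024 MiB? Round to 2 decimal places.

Audio: 512 kbps = 0.512 Mbps.
Sum of rendition bitrates: (7.9+0.512) + (2.9+0.512) + (2.5+0.512) = 14.836 Mbps.
× 9180 s = 136,194 Mb = 17,024 MB = 15.86 GiB.

15.86 GiB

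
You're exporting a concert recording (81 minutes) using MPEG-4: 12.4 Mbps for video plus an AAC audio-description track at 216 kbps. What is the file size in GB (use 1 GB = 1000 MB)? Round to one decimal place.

81 min = 4860 s
Audio: 216 kbps = 0.216 Mbps.
Total bitrate: 12.4 + 0.216 = 12.616 Mbps.
Stream data: 12.616 Mbps × 4860 s = 61313.8 Mb.
61,314 Mb ÷ 8 = 7,664 MB → 7.664 GB.

7.7 GB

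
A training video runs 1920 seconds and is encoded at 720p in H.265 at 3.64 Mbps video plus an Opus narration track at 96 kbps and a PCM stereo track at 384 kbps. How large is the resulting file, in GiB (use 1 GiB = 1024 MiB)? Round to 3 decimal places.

Audio total: 96 + 384 = 480 kbps = 0.480 Mbps.
Total bitrate: 3.64 + 0.480 = 4.120 Mbps.
Stream data: 4.120 Mbps × 1920 s = 7910.4 Mb.
7,910 Mb = 988,800,000 bytes ÷ 1,073,741,824 = 0.9209 GiB.

0.921 GiB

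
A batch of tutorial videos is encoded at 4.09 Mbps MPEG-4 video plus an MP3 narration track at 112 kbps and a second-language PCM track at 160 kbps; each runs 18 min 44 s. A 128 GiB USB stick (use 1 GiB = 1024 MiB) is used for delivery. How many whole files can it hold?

18 min 44 s = 1124 s
Audio total: 112 + 160 = 272 kbps = 0.272 Mbps.
Total bitrate: 4.362 Mbps.
Per item: 4.362 Mbps × 1124 s = 4,903 Mb = 612.9 MB.
Capacity: 128 GiB = 1,099,512 Mb; 224.26 items → 224 complete.

224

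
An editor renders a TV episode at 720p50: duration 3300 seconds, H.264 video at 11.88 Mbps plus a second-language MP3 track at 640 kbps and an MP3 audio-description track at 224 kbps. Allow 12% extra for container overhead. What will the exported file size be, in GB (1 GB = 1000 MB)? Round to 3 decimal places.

Audio total: 640 + 224 = 864 kbps = 0.864 Mbps.
Total bitrate: 11.88 + 0.864 = 12.744 Mbps.
Stream data: 12.744 Mbps × 3300 s = 42055.2 Mb.
With 12% container overhead: ×1.12.
47,102 Mb ÷ 8 = 5,888 MB → 5.888 GB.

5.888 GB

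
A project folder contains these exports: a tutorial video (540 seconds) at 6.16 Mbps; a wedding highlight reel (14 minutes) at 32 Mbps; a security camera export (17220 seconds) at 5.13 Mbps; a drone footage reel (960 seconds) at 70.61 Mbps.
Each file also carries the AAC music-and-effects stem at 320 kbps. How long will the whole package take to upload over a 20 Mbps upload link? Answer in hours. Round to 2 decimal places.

2.67 hours

Audio: 320 kbps = 0.320 Mbps.
tutorial video: 6.480 Mbps × 540 s = 3499.2 Mb
wedding highlight reel: 32.320 Mbps × 840 s = 27148.8 Mb
security camera export: 5.450 Mbps × 17220 s = 93849.0 Mb
drone footage reel: 70.930 Mbps × 960 s = 68092.8 Mb
Total: 192589.8 Mb = 24073.7 MB.
At 20 Mbps: 192589.8 / 20 = 9629 s ≈ 2.67 hours.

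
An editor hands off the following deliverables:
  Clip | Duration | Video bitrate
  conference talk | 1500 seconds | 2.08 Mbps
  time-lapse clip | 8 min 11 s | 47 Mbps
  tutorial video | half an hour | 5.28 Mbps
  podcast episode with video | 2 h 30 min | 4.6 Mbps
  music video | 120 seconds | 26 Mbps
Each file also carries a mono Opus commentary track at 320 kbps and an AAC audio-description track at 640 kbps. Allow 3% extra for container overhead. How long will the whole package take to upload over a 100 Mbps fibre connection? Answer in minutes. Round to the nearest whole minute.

Audio total: 320 + 640 = 960 kbps = 0.960 Mbps.
conference talk: 3.040 Mbps × 1500 s × 1.03 = 4696.8 Mb
time-lapse clip: 47.960 Mbps × 491 s × 1.03 = 24254.8 Mb
tutorial video: 6.240 Mbps × 1800 s × 1.03 = 11569.0 Mb
podcast episode with video: 5.560 Mbps × 9000 s × 1.03 = 51541.2 Mb
music video: 26.960 Mbps × 120 s × 1.03 = 3332.3 Mb
Total: 95394.0 Mb = 11924.3 MB.
At 100 Mbps: 95394.0 / 100 = 954 s ≈ 15.9 minutes.

16 minutes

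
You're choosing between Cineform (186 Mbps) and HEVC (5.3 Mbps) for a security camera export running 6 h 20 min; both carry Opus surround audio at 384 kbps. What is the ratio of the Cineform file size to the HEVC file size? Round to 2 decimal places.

32.79

6 h 20 min = 380 min = 22800 s
Audio: 384 kbps = 0.384 Mbps.
Cineform: 186.384 Mbps × 22800 s = 4249555.2 Mb = 494.713 GiB.
HEVC: 5.684 Mbps × 22800 s = 129595.2 Mb = 15.087 GiB.
Ratio: 494.713 / 15.087 = 32.791.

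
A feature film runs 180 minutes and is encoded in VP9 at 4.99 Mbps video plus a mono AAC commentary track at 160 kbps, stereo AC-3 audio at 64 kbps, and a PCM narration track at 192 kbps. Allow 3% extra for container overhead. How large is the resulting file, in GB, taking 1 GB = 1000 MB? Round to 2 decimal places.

7.52 GB

180 min = 10800 s
Audio total: 160 + 64 + 192 = 416 kbps = 0.416 Mbps.
Total bitrate: 4.99 + 0.416 = 5.406 Mbps.
Stream data: 5.406 Mbps × 10800 s = 58384.8 Mb.
With 3% container overhead: ×1.03.
60,136 Mb ÷ 8 = 7,517 MB → 7.517 GB.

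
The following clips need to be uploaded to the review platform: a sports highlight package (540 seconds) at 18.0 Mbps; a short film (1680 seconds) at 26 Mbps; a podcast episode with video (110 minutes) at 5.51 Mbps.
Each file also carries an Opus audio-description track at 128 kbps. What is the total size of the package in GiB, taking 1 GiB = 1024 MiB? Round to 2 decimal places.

10.58 GiB

Audio: 128 kbps = 0.128 Mbps.
sports highlight package: 18.128 Mbps × 540 s = 9789.1 Mb
short film: 26.128 Mbps × 1680 s = 43895.0 Mb
podcast episode with video: 5.638 Mbps × 6600 s = 37210.8 Mb
Total: 90895.0 Mb = 11361.9 MB.
= 10.58 GiB.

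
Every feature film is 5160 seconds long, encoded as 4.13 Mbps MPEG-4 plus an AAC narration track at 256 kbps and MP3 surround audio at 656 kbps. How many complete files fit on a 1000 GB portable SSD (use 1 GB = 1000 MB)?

307

Audio total: 256 + 656 = 912 kbps = 0.912 Mbps.
Total bitrate: 5.042 Mbps.
Per item: 5.042 Mbps × 5160 s = 26,017 Mb = 3,252 MB.
Capacity: 1000 GB = 8,000,000 Mb; 307.49 items → 307 complete.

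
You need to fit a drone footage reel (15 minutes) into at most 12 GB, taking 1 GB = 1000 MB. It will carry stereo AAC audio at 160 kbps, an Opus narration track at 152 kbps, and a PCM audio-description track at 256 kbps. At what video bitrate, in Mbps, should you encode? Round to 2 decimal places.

106.10 Mbps

Budget: 12 GB = 96000.0 Mb.
15 min = 900 s
Total bitrate budget: 96000.0 Mb / 900 s = 106.667 Mbps.
Audio total: 160 + 152 + 256 = 568 kbps = 0.568 Mbps.
Video: 106.667 − 0.568 = 106.099 Mbps.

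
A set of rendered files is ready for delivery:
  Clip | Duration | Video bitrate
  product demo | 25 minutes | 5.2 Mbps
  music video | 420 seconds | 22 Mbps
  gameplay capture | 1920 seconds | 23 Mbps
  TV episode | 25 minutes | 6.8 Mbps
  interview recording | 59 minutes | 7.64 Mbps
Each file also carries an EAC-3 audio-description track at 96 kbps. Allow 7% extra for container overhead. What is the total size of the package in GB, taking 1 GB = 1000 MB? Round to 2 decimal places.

13.28 GB

Audio: 96 kbps = 0.096 Mbps.
product demo: 5.296 Mbps × 1500 s × 1.07 = 8500.1 Mb
music video: 22.096 Mbps × 420 s × 1.07 = 9929.9 Mb
gameplay capture: 23.096 Mbps × 1920 s × 1.07 = 47448.4 Mb
TV episode: 6.896 Mbps × 1500 s × 1.07 = 11068.1 Mb
interview recording: 7.736 Mbps × 3540 s × 1.07 = 29302.4 Mb
Total: 106248.9 Mb = 13281.1 MB.
= 13.28 GB.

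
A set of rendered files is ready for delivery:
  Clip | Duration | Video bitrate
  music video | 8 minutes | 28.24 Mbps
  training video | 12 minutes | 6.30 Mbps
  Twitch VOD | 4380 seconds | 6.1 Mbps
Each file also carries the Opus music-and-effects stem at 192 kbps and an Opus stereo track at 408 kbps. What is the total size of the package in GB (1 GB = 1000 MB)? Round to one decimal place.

Audio total: 192 + 408 = 600 kbps = 0.600 Mbps.
music video: 28.840 Mbps × 480 s = 13843.2 Mb
training video: 6.900 Mbps × 720 s = 4968.0 Mb
Twitch VOD: 6.700 Mbps × 4380 s = 29346.0 Mb
Total: 48157.2 Mb = 6019.6 MB.
= 6.020 GB.

6.0 GB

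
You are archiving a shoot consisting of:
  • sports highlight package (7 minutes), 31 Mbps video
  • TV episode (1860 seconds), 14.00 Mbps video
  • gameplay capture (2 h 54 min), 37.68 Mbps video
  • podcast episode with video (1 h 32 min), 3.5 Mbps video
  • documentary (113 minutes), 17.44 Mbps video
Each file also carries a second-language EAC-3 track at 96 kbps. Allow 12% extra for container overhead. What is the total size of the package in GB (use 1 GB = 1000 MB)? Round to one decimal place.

Audio: 96 kbps = 0.096 Mbps.
sports highlight package: 31.096 Mbps × 420 s × 1.12 = 14627.6 Mb
TV episode: 14.096 Mbps × 1860 s × 1.12 = 29364.8 Mb
gameplay capture: 37.776 Mbps × 10440 s × 1.12 = 441707.2 Mb
podcast episode with video: 3.596 Mbps × 5520 s × 1.12 = 22231.9 Mb
documentary: 17.536 Mbps × 6780 s × 1.12 = 133161.4 Mb
Total: 641092.8 Mb = 80136.6 MB.
= 80.14 GB.

80.1 GB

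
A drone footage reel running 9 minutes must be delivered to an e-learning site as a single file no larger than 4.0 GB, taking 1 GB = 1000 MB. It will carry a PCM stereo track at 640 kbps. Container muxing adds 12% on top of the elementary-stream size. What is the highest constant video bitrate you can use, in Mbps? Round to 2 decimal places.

Budget: 4.0 GB = 32000.0 Mb.
Stream payload after overhead: 32000.0 / 1.12 = 28571.4 Mb.
9 min = 540 s
Total bitrate budget: 28571.4 Mb / 540 s = 52.910 Mbps.
Audio: 640 kbps = 0.640 Mbps.
Video: 52.910 − 0.640 = 52.270 Mbps.

52.27 Mbps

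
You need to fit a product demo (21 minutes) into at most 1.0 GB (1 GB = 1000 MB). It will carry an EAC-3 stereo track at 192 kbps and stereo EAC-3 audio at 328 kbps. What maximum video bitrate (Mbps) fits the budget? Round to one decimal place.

Budget: 1.0 GB = 8000.0 Mb.
21 min = 1260 s
Total bitrate budget: 8000.0 Mb / 1260 s = 6.349 Mbps.
Audio total: 192 + 328 = 520 kbps = 0.520 Mbps.
Video: 6.349 − 0.520 = 5.829 Mbps.

5.8 Mbps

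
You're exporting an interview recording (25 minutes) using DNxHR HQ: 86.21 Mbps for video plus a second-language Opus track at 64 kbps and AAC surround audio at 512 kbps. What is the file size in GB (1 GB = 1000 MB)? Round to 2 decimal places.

16.27 GB

25 min = 1500 s
Audio total: 64 + 512 = 576 kbps = 0.576 Mbps.
Total bitrate: 86.21 + 0.576 = 86.786 Mbps.
Stream data: 86.786 Mbps × 1500 s = 130179.0 Mb.
130,179 Mb ÷ 8 = 16,272 MB → 16.27 GB.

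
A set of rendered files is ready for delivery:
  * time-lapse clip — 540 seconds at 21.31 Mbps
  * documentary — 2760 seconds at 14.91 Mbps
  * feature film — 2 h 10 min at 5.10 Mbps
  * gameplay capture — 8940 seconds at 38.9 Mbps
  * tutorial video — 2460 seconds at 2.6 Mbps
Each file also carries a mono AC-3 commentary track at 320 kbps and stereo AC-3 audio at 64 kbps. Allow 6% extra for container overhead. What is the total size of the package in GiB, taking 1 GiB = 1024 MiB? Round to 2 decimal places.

Audio total: 320 + 64 = 384 kbps = 0.384 Mbps.
time-lapse clip: 21.694 Mbps × 540 s × 1.06 = 12417.6 Mb
documentary: 15.294 Mbps × 2760 s × 1.06 = 44744.1 Mb
feature film: 5.484 Mbps × 7800 s × 1.06 = 45341.7 Mb
gameplay capture: 39.284 Mbps × 8940 s × 1.06 = 372270.9 Mb
tutorial video: 2.984 Mbps × 2460 s × 1.06 = 7781.1 Mb
Total: 482555.5 Mb = 60319.4 MB.
= 56.18 GiB.

56.18 GiB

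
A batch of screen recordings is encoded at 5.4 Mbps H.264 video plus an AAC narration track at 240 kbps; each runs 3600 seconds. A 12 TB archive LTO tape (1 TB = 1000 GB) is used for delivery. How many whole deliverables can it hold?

4728

Audio: 240 kbps = 0.240 Mbps.
Total bitrate: 5.640 Mbps.
Per item: 5.640 Mbps × 3600 s = 20,304 Mb = 2,538 MB.
Capacity: 12 TB = 96,000,000 Mb; 4728.13 items → 4728 complete.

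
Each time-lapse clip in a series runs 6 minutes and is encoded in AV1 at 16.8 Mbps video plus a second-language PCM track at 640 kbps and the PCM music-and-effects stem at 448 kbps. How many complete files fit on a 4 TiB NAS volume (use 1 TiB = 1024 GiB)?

6 min = 360 s
Audio total: 640 + 448 = 1088 kbps = 1.088 Mbps.
Total bitrate: 17.888 Mbps.
Per item: 17.888 Mbps × 360 s = 6,440 Mb = 805.0 MB.
Capacity: 4 TiB = 35,184,372 Mb; 5463.68 items → 5463 complete.

5463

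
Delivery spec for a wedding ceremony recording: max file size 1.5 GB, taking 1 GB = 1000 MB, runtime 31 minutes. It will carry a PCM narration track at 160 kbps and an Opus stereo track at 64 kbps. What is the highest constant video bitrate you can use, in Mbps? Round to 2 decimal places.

6.23 Mbps

Budget: 1.5 GB = 12000.0 Mb.
31 min = 1860 s
Total bitrate budget: 12000.0 Mb / 1860 s = 6.452 Mbps.
Audio total: 160 + 64 = 224 kbps = 0.224 Mbps.
Video: 6.452 − 0.224 = 6.228 Mbps.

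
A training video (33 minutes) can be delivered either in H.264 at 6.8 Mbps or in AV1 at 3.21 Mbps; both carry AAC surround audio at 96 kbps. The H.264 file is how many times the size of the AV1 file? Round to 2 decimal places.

33 min = 1980 s
Audio: 96 kbps = 0.096 Mbps.
H.264: 6.896 Mbps × 1980 s = 13654.1 Mb = 1.707 GB.
AV1: 3.306 Mbps × 1980 s = 6545.9 Mb = 0.818 GB.
Ratio: 1.707 / 0.818 = 2.086.

2.09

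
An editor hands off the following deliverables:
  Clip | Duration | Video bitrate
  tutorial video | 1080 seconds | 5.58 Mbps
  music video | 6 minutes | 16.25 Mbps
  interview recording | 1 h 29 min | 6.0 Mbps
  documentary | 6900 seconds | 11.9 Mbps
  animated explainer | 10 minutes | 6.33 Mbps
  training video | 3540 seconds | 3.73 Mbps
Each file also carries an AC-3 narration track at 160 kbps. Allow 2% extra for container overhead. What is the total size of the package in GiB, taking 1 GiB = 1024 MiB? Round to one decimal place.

17.3 GiB

Audio: 160 kbps = 0.160 Mbps.
tutorial video: 5.740 Mbps × 1080 s × 1.02 = 6323.2 Mb
music video: 16.410 Mbps × 360 s × 1.02 = 6025.8 Mb
interview recording: 6.160 Mbps × 5340 s × 1.02 = 33552.3 Mb
documentary: 12.060 Mbps × 6900 s × 1.02 = 84878.3 Mb
animated explainer: 6.490 Mbps × 600 s × 1.02 = 3971.9 Mb
training video: 3.890 Mbps × 3540 s × 1.02 = 14046.0 Mb
Total: 148797.4 Mb = 18599.7 MB.
= 17.32 GiB.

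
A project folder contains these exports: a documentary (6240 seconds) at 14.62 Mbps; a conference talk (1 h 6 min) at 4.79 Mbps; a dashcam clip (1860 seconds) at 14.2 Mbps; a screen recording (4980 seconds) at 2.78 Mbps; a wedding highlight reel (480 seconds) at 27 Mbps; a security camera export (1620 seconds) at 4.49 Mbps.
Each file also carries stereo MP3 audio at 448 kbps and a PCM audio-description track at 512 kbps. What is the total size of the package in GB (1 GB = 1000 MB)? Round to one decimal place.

Audio total: 448 + 512 = 960 kbps = 0.960 Mbps.
documentary: 15.580 Mbps × 6240 s = 97219.2 Mb
conference talk: 5.750 Mbps × 3960 s = 22770.0 Mb
dashcam clip: 15.160 Mbps × 1860 s = 28197.6 Mb
screen recording: 3.740 Mbps × 4980 s = 18625.2 Mb
wedding highlight reel: 27.960 Mbps × 480 s = 13420.8 Mb
security camera export: 5.450 Mbps × 1620 s = 8829.0 Mb
Total: 189061.8 Mb = 23632.7 MB.
= 23.63 GB.

23.6 GB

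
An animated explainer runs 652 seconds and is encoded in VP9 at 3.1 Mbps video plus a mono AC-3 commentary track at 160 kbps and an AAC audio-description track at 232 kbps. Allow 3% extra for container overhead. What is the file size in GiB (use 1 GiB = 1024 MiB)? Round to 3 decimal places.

0.273 GiB

Audio total: 160 + 232 = 392 kbps = 0.392 Mbps.
Total bitrate: 3.1 + 0.392 = 3.492 Mbps.
Stream data: 3.492 Mbps × 652 s = 2276.8 Mb.
With 3% container overhead: ×1.03.
2,345 Mb = 293,135,940 bytes ÷ 1,073,741,824 = 0.273 GiB.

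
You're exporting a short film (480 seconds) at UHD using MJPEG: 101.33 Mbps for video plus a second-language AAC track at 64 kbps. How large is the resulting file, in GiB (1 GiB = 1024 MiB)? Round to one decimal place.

5.7 GiB

Audio: 64 kbps = 0.064 Mbps.
Total bitrate: 101.33 + 0.064 = 101.394 Mbps.
Stream data: 101.394 Mbps × 480 s = 48669.1 Mb.
48,669 Mb = 6,083,640,000 bytes ÷ 1,073,741,824 = 5.666 GiB.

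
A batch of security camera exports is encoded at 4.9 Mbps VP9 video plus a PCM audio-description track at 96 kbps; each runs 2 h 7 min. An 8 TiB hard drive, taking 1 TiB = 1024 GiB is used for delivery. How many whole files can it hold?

1848

2 h 7 min = 127 min = 7620 s
Audio: 96 kbps = 0.096 Mbps.
Total bitrate: 4.996 Mbps.
Per item: 4.996 Mbps × 7620 s = 38,070 Mb = 4,759 MB.
Capacity: 8 TiB = 70,368,744 Mb; 1848.43 items → 1848 complete.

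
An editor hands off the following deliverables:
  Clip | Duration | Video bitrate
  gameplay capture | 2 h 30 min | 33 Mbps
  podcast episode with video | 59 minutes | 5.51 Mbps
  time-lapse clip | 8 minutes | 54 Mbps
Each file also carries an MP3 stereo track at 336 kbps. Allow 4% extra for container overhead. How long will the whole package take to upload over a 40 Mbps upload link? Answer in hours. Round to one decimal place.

Audio: 336 kbps = 0.336 Mbps.
gameplay capture: 33.336 Mbps × 9000 s × 1.04 = 312025.0 Mb
podcast episode with video: 5.846 Mbps × 3540 s × 1.04 = 21522.6 Mb
time-lapse clip: 54.336 Mbps × 480 s × 1.04 = 27124.5 Mb
Total: 360672.1 Mb = 45084.0 MB.
At 40 Mbps: 360672.1 / 40 = 9017 s ≈ 2.5 hours.

2.5 hours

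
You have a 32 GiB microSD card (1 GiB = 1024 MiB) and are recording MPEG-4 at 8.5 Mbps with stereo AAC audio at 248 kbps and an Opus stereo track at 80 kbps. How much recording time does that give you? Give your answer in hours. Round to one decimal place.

8.6 hours

Audio total: 248 + 80 = 328 kbps = 0.328 Mbps.
Total bitrate: 8.5 + 0.328 = 8.828 Mbps.
Capacity: 32 GiB = 274,878 Mb.
Recording time: 274,878 / 8.828 = 31,137 s ≈ 8.65 hours.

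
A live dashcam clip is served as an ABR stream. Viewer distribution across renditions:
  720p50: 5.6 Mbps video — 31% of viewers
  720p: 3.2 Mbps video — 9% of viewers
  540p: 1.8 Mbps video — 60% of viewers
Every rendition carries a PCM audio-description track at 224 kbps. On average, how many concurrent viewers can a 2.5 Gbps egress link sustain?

751

Audio: 224 kbps = 0.224 Mbps.
Average per-viewer bitrate: 0.31×5.824 + 0.09×3.424 + 0.60×2.024 = 3.328 Mbps.
2.5 Gbps = 2,500 Mbps; 2,500 / 3.328 = 751.20 → 751.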